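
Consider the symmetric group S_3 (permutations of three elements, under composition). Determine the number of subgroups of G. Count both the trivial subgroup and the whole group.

6

|G| = 6, so by Lagrange every subgroup order divides 6. Divisors: 1, 2, 3, 6.
Subgroups by order — order 1: 1; order 2: 3; order 3: 1; order 6: 1.
Total: 1 + 3 + 1 + 1 = 6.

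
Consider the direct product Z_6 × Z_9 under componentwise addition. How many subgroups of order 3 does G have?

4

|G| = 54 and 3 | 54, so subgroups of order 3 are possible by Lagrange.
The subgroups of order 3 are: {(0,0), (0,3), (0,6)}; {(0,0), (2,0), (4,0)}; {(0,0), (2,3), (4,6)}; {(0,0), (2,6), (4,3)}.
So G has 4 subgroups of order 3.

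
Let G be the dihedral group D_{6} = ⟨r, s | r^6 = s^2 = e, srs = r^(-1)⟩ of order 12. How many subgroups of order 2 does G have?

7

|G| = 12 and 2 | 12, so subgroups of order 2 are possible by Lagrange.
The subgroups of order 2 are: {e, r^2s}; {e, r^3}; {e, r^3s}; {e, r^4s}; … (7 in all).
So G has 7 subgroups of order 2.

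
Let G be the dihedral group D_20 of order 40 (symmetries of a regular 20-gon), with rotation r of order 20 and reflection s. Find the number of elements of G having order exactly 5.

4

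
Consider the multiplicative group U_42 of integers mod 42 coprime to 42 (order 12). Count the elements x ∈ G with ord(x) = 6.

The elements of order 6 are: 5, 11, 17, 19, 23, 31.
That's 6.

6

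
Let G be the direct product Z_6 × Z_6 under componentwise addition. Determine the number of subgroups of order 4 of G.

1

|G| = 36 and 4 | 36, so subgroups of order 4 are possible by Lagrange.
The subgroups of order 4 are: {(0,0), (0,3), (3,0), (3,3)}.
So G has 1 subgroup of order 4.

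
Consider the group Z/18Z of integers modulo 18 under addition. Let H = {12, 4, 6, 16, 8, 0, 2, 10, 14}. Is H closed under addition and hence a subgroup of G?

Yes

|H| = 9 divides |G| = 18, consistent with Lagrange.
H contains the identity, every element's inverse is in H, and H is closed under +: it is a subgroup.
In fact H = ⟨2⟩.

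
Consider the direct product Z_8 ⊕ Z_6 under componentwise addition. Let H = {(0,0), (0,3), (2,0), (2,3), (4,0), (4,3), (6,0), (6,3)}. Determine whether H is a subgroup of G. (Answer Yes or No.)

|H| = 8 divides |G| = 48, consistent with Lagrange.
H contains the identity, every element's inverse is in H, and H is closed under +: it is a subgroup.

Yes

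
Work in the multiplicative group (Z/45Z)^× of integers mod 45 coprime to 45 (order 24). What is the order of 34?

6

Compute successive powers of 34 mod 45: 34, 31, 19, 16, 4, 1; 34^6 ≡ 1 (mod 45).
So |⟨34⟩| = 6.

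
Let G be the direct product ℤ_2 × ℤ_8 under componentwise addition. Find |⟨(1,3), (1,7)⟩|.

8

|⟨(1,3)⟩| = 8 and |⟨(1,7)⟩| = 8, so |H| is a multiple of lcm(8, 8) = 8 and divides |G| = 16.
Closing under the operation: H = {(0,0), (0,2), (0,4), (0,6), (1,1), (1,3), (1,5), (1,7)}, so |H| = 8.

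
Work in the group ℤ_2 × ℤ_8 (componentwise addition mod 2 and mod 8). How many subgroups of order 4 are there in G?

3

|G| = 16 and 4 | 16, so subgroups of order 4 are possible by Lagrange.
The subgroups of order 4 are: {(0,0), (0,2), (0,4), (0,6)}; {(0,0), (0,4), (1,0), (1,4)}; {(0,0), (0,4), (1,2), (1,6)}.
So G has 3 subgroups of order 4.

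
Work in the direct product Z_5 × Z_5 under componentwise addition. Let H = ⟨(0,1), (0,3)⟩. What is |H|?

5

|⟨(0,1)⟩| = 5 and |⟨(0,3)⟩| = 5, so |H| is a multiple of lcm(5, 5) = 5 and divides |G| = 25.
Closing under the operation: H = {(0,0), (0,1), (0,2), (0,3), (0,4)}, so |H| = 5.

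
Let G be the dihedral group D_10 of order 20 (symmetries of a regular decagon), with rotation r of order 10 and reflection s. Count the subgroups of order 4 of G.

5

|G| = 20 and 4 | 20, so subgroups of order 4 are possible by Lagrange.
The subgroups of order 4 are: {e, r^5, r^2s, r^7s}; {e, r^5, r^3s, r^8s}; {e, r^5, r^4s, r^9s}; {e, r^5, s, r^5s}; … (5 in all).
So G has 5 subgroups of order 4.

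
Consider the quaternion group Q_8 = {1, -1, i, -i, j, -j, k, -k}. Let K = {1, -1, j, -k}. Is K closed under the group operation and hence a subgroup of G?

j ∈ K but its inverse -j ∉ K, so K is not a subgroup.

No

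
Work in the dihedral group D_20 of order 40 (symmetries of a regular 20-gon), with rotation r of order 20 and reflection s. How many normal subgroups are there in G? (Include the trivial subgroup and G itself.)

G has 48 subgroups. Checking conjugation-invariance by order — order 1: 1/1 normal; order 2: 1/21 normal; order 4: 1/11 normal; order 5: 1/1 normal; order 8: 0/5 normal; order 10: 1/5 normal; order 20: 3/3 normal; order 40: 1/1 normal.
Total normal subgroups: 9.

9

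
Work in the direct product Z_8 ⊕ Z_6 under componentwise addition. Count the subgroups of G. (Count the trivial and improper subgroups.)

|G| = 48, so by Lagrange every subgroup order divides 48. Divisors: 1, 2, 3, 4, 6, 8, 12, 16, 24, 48.
Subgroups by order — order 1: 1; order 2: 3; order 3: 1; order 4: 3; order 6: 3; order 8: 3; order 12: 3; order 16: 1; order 24: 3; order 48: 1.
Total: 1 + 3 + 1 + 3 + 3 + 3 + 3 + 1 + 3 + 1 = 22.

22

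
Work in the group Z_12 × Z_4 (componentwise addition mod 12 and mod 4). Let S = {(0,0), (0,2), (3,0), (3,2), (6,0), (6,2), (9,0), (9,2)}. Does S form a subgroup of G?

Yes

|S| = 8 divides |G| = 48, consistent with Lagrange.
S contains the identity, every element's inverse is in S, and S is closed under +: it is a subgroup.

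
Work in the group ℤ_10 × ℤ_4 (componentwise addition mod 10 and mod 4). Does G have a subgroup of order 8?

Yes

8 | 40. A subgroup of order 8 is {(0,0), (0,1), (0,2), (0,3), (5,0), (5,1), (5,2), (5,3)}.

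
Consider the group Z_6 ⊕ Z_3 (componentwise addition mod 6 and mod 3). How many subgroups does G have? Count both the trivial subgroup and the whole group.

|G| = 18, so by Lagrange every subgroup order divides 18. Divisors: 1, 2, 3, 6, 9, 18.
Subgroups by order — order 1: 1; order 2: 1; order 3: 4; order 6: 4; order 9: 1; order 18: 1.
Total: 1 + 1 + 4 + 4 + 1 + 1 = 12.

12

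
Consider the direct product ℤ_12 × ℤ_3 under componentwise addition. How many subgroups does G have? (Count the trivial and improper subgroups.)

18

|G| = 36, so by Lagrange every subgroup order divides 36. Divisors: 1, 2, 3, 4, 6, 9, 12, 18, 36.
Subgroups by order — order 1: 1; order 2: 1; order 3: 4; order 4: 1; order 6: 4; order 9: 1; order 12: 4; order 18: 1; order 36: 1.
Total: 1 + 1 + 4 + 1 + 4 + 1 + 4 + 1 + 1 = 18.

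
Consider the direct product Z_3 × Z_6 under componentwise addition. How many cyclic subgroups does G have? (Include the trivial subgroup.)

A cyclic subgroup of order d is generated by each of its φ(d) elements of order d, so the cyclic subgroups of order d number (#elements of order d)/φ(d).
Cyclic subgroups by order — order 1: 1; order 2: 1; order 3: 4; order 6: 4.
Total: 10.

10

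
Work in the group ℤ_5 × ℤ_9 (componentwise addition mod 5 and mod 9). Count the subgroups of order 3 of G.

1

|G| = 45 and 3 | 45, so subgroups of order 3 are possible by Lagrange.
The subgroups of order 3 are: {(0,0), (0,3), (0,6)}.
So G has 1 subgroup of order 3.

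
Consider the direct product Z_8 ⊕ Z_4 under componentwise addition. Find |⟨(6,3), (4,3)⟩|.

|⟨(6,3)⟩| = 4 and |⟨(4,3)⟩| = 4, so |H| is a multiple of lcm(4, 4) = 4 and divides |G| = 32.
Closing under the operation: H = {(0,0), (0,1), (0,2), (0,3), (2,0), (2,1), (2,2), (2,3), (4,0), (4,1), (4,2), (4,3), (6,0), (6,1), (6,2), (6,3)}, so |H| = 16.

16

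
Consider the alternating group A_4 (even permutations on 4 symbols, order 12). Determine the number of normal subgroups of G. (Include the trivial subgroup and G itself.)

G has 10 subgroups. Checking conjugation-invariance by order — order 1: 1/1 normal; order 2: 0/3 normal; order 3: 0/4 normal; order 4: 1/1 normal; order 12: 1/1 normal.
Total normal subgroups: 3.

3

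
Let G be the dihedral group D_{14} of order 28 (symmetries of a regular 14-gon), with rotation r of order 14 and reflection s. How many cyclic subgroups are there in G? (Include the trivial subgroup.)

18

Each element a generates a cyclic subgroup ⟨a⟩; distinct elements may generate the same one (a cyclic group of order d has φ(d) generators).
Cyclic subgroups by order — order 1: 1; order 2: 15; order 7: 1; order 14: 1.
Total: 18.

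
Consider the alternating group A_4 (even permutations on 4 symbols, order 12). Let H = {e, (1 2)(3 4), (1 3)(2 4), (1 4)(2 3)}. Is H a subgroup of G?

|H| = 4 divides |G| = 12, consistent with Lagrange.
H contains the identity, every element's inverse is in H, and H is closed under ∘: it is a subgroup.

Yes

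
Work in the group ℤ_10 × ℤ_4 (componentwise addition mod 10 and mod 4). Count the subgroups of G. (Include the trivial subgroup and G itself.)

|G| = 40, so by Lagrange every subgroup order divides 40. Divisors: 1, 2, 4, 5, 8, 10, 20, 40.
Subgroups by order — order 1: 1; order 2: 3; order 4: 3; order 5: 1; order 8: 1; order 10: 3; order 20: 3; order 40: 1.
Total: 1 + 3 + 3 + 1 + 1 + 3 + 3 + 1 = 16.

16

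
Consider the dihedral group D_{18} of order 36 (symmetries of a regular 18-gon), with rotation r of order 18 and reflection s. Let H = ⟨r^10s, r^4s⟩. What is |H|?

|⟨r^10s⟩| = 2 and |⟨r^4s⟩| = 2, so |H| is a multiple of lcm(2, 2) = 2 and divides |G| = 36.
Closing under the operation: H = {e, r^6, r^12, r^4s, r^10s, r^16s}, so |H| = 6.

6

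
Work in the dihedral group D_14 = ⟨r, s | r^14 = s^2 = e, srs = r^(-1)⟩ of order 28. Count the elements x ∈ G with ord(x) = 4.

0

No element of G has order 4 (even though 4 | 28).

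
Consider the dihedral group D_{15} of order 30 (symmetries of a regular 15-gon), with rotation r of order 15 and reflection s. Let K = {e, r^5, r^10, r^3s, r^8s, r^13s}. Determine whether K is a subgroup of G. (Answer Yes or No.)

Yes

|K| = 6 divides |G| = 30, consistent with Lagrange.
K contains the identity, every element's inverse is in K, and K is closed under ·: it is a subgroup.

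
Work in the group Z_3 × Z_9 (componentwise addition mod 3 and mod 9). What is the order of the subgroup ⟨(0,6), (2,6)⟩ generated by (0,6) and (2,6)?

|⟨(0,6)⟩| = 3 and |⟨(2,6)⟩| = 3, so |H| is a multiple of lcm(3, 3) = 3 and divides |G| = 27.
Closing under the operation: H = {(0,0), (0,3), (0,6), (1,0), (1,3), (1,6), (2,0), (2,3), (2,6)}, so |H| = 9.

9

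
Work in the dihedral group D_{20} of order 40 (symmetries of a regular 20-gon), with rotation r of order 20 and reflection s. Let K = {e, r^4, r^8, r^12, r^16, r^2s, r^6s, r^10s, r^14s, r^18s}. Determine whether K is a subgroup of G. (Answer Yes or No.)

|K| = 10 divides |G| = 40, consistent with Lagrange.
K contains the identity, every element's inverse is in K, and K is closed under ·: it is a subgroup.

Yes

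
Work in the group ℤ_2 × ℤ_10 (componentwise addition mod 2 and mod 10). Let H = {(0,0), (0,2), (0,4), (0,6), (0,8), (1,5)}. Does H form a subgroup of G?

|H| = 6 does not divide |G| = 20, so by Lagrange H is not a subgroup.

No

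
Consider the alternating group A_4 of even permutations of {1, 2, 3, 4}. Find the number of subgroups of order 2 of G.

3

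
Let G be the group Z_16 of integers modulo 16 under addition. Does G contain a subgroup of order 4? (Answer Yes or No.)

4 | 16. A subgroup of order 4 is {0, 4, 8, 12}.

Yes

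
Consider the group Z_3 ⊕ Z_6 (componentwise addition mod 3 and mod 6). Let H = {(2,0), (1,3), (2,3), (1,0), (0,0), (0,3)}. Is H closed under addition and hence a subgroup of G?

Yes

|H| = 6 divides |G| = 18, consistent with Lagrange.
H contains the identity, every element's inverse is in H, and H is closed under +: it is a subgroup.
In fact H = ⟨(2,3)⟩.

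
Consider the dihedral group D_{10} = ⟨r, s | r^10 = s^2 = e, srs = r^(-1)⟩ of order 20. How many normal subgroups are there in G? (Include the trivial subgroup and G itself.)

7

G has 22 subgroups. Checking conjugation-invariance by order — order 1: 1/1 normal; order 2: 1/11 normal; order 4: 0/5 normal; order 5: 1/1 normal; order 10: 3/3 normal; order 20: 1/1 normal.
Total normal subgroups: 7.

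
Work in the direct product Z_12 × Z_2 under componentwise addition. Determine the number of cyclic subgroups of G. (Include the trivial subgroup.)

12

A cyclic subgroup of order d is generated by each of its φ(d) elements of order d, so the cyclic subgroups of order d number (#elements of order d)/φ(d).
Cyclic subgroups by order — order 1: 1; order 2: 3; order 3: 1; order 4: 2; order 6: 3; order 12: 2.
Total: 12.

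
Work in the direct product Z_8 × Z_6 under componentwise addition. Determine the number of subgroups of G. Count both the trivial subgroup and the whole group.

|G| = 48, so by Lagrange every subgroup order divides 48. Divisors: 1, 2, 3, 4, 6, 8, 12, 16, 24, 48.
Subgroups by order — order 1: 1; order 2: 3; order 3: 1; order 4: 3; order 6: 3; order 8: 3; order 12: 3; order 16: 1; order 24: 3; order 48: 1.
Total: 1 + 3 + 1 + 3 + 3 + 3 + 3 + 1 + 3 + 1 = 22.

22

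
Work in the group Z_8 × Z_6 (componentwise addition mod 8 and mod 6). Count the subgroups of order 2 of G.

3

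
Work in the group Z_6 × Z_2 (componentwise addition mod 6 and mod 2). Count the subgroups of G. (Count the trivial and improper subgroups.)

10

|G| = 12, so by Lagrange every subgroup order divides 12. Divisors: 1, 2, 3, 4, 6, 12.
Subgroups by order — order 1: 1; order 2: 3; order 3: 1; order 4: 1; order 6: 3; order 12: 1.
Total: 1 + 3 + 1 + 1 + 3 + 1 = 10.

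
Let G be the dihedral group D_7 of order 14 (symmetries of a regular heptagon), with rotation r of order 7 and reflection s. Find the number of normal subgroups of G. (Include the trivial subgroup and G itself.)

3

G has 10 subgroups. Checking conjugation-invariance by order — order 1: 1/1 normal; order 2: 0/7 normal; order 7: 1/1 normal; order 14: 1/1 normal.
Total normal subgroups: 3.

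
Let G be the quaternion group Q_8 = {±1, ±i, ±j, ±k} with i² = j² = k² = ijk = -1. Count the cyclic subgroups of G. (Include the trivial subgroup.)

5

Group the elements of G by the cyclic subgroup they generate; each cyclic subgroup of order d accounts for φ(d) elements.
Cyclic subgroups by order — order 1: 1; order 2: 1; order 4: 3.
Total: 5.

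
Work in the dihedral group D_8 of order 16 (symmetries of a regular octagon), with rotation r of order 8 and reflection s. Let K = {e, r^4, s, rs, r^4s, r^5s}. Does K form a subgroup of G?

No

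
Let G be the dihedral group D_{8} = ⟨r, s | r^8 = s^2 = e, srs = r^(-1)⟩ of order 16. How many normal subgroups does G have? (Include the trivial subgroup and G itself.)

7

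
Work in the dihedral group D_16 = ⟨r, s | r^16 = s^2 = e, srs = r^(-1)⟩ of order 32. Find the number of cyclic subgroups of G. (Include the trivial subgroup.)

21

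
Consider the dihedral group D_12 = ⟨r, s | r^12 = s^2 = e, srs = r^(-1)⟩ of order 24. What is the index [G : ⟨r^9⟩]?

|⟨r^9⟩| = 4 and |G| = 24.
By Lagrange, [G : H] = |G|/|H| = 24/4 = 6.

6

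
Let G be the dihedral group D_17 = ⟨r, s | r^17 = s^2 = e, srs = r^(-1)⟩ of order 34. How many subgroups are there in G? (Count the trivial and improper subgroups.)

20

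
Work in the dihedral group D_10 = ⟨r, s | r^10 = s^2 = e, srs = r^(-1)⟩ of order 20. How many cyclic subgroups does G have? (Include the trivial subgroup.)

A cyclic subgroup of order d is generated by each of its φ(d) elements of order d, so the cyclic subgroups of order d number (#elements of order d)/φ(d).
Cyclic subgroups by order — order 1: 1; order 2: 11; order 5: 1; order 10: 1.
Total: 14.

14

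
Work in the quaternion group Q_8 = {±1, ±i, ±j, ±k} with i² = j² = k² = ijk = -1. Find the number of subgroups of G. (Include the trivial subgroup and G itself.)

|G| = 8, so by Lagrange every subgroup order divides 8. Divisors: 1, 2, 4, 8.
Subgroups by order — order 1: 1; order 2: 1; order 4: 3; order 8: 1.
Total: 1 + 1 + 3 + 1 = 6.

6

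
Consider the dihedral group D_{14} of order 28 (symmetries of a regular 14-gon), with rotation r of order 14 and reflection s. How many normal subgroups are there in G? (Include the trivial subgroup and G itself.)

G has 28 subgroups. Checking conjugation-invariance by order — order 1: 1/1 normal; order 2: 1/15 normal; order 4: 0/7 normal; order 7: 1/1 normal; order 14: 3/3 normal; order 28: 1/1 normal.
Total normal subgroups: 7.

7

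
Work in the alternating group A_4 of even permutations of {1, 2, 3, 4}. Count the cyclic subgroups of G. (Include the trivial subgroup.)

Group the elements of G by the cyclic subgroup they generate; each cyclic subgroup of order d accounts for φ(d) elements.
Cyclic subgroups by order — order 1: 1; order 2: 3; order 3: 4.
Total: 8.

8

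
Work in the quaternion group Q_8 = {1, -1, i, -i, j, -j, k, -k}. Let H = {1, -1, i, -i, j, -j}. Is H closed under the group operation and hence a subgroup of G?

No

|H| = 6 does not divide |G| = 8, so by Lagrange H is not a subgroup.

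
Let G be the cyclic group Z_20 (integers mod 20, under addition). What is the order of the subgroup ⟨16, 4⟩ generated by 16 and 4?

|⟨16⟩| = 5 and |⟨4⟩| = 5, so |H| is a multiple of lcm(5, 5) = 5 and divides |G| = 20.
Closing under the operation: H = {0, 4, 8, 12, 16}, so |H| = 5.

5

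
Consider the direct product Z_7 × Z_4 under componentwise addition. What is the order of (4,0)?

The order of (4,0) in Z_7 × Z_4 is lcm(ord(4) in Z_7, ord(0) in Z_4).
ord(4) = 7 and ord(0) = 1, so |⟨(4,0)⟩| = lcm(7, 1) = 7.

7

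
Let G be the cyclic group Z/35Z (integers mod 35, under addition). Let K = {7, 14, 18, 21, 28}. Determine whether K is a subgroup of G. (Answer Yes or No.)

No

The identity 0 ∉ K, so K is not a subgroup.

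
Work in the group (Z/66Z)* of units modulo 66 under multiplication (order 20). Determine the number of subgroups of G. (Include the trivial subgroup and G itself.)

|G| = 20, so by Lagrange every subgroup order divides 20. Divisors: 1, 2, 4, 5, 10, 20.
Subgroups by order — order 1: 1; order 2: 3; order 4: 1; order 5: 1; order 10: 3; order 20: 1.
Total: 1 + 3 + 1 + 1 + 3 + 1 = 10.

10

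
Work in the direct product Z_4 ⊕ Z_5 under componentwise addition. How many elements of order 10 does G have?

An element (a,b) has order lcm(ord(a), ord(b)); count pairs with lcm equal to 10.
Enumerating gives 4 such elements.

4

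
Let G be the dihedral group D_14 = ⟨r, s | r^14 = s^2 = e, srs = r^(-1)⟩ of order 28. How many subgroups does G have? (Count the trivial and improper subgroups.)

28

|G| = 28, so by Lagrange every subgroup order divides 28. Divisors: 1, 2, 4, 7, 14, 28.
Subgroups by order — order 1: 1; order 2: 15; order 4: 7; order 7: 1; order 14: 3; order 28: 1.
Total: 1 + 15 + 7 + 1 + 3 + 1 = 28.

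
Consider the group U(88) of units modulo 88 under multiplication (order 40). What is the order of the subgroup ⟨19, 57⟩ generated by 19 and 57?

20

|⟨19⟩| = 10 and |⟨57⟩| = 10, so |H| is a multiple of lcm(10, 10) = 10 and divides |G| = 40.
Closing under the operation: H = {1, 3, 9, 17, 19, 25, 27, 35, 41, 43, 49, 51, 57, 59, 65, 67, 73, 75, 81, 83}, so |H| = 20.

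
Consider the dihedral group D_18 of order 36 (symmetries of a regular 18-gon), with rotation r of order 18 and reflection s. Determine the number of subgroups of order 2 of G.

19

|G| = 36 and 2 | 36, so subgroups of order 2 are possible by Lagrange.
The subgroups of order 2 are: {e, r^10s}; {e, r^11s}; {e, r^12s}; {e, r^13s}; … (19 in all).
So G has 19 subgroups of order 2.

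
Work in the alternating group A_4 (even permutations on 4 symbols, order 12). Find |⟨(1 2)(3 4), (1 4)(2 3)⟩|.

|⟨(1 2)(3 4)⟩| = 2 and |⟨(1 4)(2 3)⟩| = 2, so |H| is a multiple of lcm(2, 2) = 2 and divides |G| = 12.
Closing under the operation: H = {e, (1 2)(3 4), (1 3)(2 4), (1 4)(2 3)}, so |H| = 4.

4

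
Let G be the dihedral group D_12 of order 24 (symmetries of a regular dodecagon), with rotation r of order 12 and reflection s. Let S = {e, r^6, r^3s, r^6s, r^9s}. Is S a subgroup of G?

No

|S| = 5 does not divide |G| = 24, so by Lagrange S is not a subgroup.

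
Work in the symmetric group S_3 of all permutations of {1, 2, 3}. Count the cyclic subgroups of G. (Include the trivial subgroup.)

A cyclic subgroup of order d is generated by each of its φ(d) elements of order d, so the cyclic subgroups of order d number (#elements of order d)/φ(d).
Cyclic subgroups by order — order 1: 1; order 2: 3; order 3: 1.
Total: 5.

5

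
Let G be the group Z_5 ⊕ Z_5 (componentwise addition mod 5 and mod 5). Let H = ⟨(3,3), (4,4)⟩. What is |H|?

5

|⟨(3,3)⟩| = 5 and |⟨(4,4)⟩| = 5, so |H| is a multiple of lcm(5, 5) = 5 and divides |G| = 25.
Closing under the operation: H = {(0,0), (1,1), (2,2), (3,3), (4,4)}, so |H| = 5.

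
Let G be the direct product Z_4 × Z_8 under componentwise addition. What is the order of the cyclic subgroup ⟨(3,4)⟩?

The order of (3,4) in Z_4 × Z_8 is lcm(ord(3) in Z_4, ord(4) in Z_8).
ord(3) = 4 and ord(4) = 2, so |⟨(3,4)⟩| = lcm(4, 2) = 4.

4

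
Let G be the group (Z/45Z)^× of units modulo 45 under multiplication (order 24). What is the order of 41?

6

Compute successive powers of 41 mod 45: 41, 16, 26, 31, 11, 1; 41^6 ≡ 1 (mod 45).
So |⟨41⟩| = 6.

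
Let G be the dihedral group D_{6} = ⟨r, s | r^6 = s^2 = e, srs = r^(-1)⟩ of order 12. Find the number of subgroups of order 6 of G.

3

|G| = 12 and 6 | 12, so subgroups of order 6 are possible by Lagrange.
The subgroups of order 6 are: {e, r, r^2, r^3, r^4, r^5}; {e, r^2, r^4, s, r^2s, r^4s}; {e, r^2, r^4, rs, r^3s, r^5s}.
So G has 3 subgroups of order 6.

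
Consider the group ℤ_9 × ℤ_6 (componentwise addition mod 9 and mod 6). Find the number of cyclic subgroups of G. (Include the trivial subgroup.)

16

Group the elements of G by the cyclic subgroup they generate; each cyclic subgroup of order d accounts for φ(d) elements.
Cyclic subgroups by order — order 1: 1; order 2: 1; order 3: 4; order 6: 4; order 9: 3; order 18: 3.
Total: 16.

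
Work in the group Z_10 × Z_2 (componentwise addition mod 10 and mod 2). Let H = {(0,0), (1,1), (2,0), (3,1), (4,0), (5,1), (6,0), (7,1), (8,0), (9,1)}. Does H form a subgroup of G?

Yes

|H| = 10 divides |G| = 20, consistent with Lagrange.
H contains the identity, every element's inverse is in H, and H is closed under +: it is a subgroup.
In fact H = ⟨(7,1)⟩.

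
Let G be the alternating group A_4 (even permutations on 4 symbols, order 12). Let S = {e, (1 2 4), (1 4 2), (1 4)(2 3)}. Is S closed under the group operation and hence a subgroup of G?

Closure fails: (1 2 4) ∘ (1 4)(2 3) = (2 3 4) ∉ S. So S is not a subgroup.

No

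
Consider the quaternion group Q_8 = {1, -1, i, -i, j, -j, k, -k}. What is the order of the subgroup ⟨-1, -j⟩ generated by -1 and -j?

4

|⟨-1⟩| = 2 and |⟨-j⟩| = 4, so |H| is a multiple of lcm(2, 4) = 4 and divides |G| = 8.
Closing under the operation: H = {1, -1, j, -j}, so |H| = 4.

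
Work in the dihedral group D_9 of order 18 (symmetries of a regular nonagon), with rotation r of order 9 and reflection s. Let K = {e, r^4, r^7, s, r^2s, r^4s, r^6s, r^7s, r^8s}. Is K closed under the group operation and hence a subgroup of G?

No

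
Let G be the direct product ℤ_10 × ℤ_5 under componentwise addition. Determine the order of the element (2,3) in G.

The order of (2,3) in Z_10 × Z_5 is lcm(ord(2) in Z_10, ord(3) in Z_5).
ord(2) = 5 and ord(3) = 5, so |⟨(2,3)⟩| = lcm(5, 5) = 5.

5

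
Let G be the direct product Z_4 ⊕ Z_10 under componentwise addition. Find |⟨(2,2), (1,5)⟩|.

|⟨(2,2)⟩| = 10 and |⟨(1,5)⟩| = 4, so |H| is a multiple of lcm(10, 4) = 20 and divides |G| = 40.
Closing under the operation: H = {(0,0), (0,2), (0,4), (0,6), (0,8), (1,1), (1,3), (1,5), (1,7), (1,9), (2,0), (2,2), (2,4), (2,6), (2,8), (3,1), (3,3), (3,5), (3,7), (3,9)}, so |H| = 20.

20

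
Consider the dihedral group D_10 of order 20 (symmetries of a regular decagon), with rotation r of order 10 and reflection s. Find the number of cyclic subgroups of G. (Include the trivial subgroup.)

Group the elements of G by the cyclic subgroup they generate; each cyclic subgroup of order d accounts for φ(d) elements.
Cyclic subgroups by order — order 1: 1; order 2: 11; order 5: 1; order 10: 1.
Total: 14.

14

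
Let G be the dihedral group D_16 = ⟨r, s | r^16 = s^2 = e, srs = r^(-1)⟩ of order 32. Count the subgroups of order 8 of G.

|G| = 32 and 8 | 32, so subgroups of order 8 are possible by Lagrange.
The subgroups of order 8 are: {e, r^2, r^4, r^6, r^8, r^10, r^12, r^14}; {e, r^4, r^8, r^12, r^2s, r^6s, r^10s, r^14s}; {e, r^4, r^8, r^12, r^3s, r^7s, r^11s, r^15s}; {e, r^4, r^8, r^12, s, r^4s, r^8s, r^12s}; … (5 in all).
So G has 5 subgroups of order 8.

5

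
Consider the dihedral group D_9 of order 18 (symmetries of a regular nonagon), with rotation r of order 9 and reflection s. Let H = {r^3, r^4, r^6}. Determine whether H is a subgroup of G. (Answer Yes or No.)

No

The identity e ∉ H, so H is not a subgroup.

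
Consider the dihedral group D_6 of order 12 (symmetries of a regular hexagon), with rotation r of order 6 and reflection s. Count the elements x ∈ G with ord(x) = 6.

The elements of order 6 are: r, r^5.
That's 2.

2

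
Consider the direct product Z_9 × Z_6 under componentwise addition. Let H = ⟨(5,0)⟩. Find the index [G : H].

6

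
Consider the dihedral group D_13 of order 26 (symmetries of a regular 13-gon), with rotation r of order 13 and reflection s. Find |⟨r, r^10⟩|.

13

|⟨r⟩| = 13 and |⟨r^10⟩| = 13, so |H| is a multiple of lcm(13, 13) = 13 and divides |G| = 26.
Closing under the operation: H = {e, r, r^2, r^3, r^4, r^5, r^6, r^7, r^8, r^9, r^10, r^11, r^12}, so |H| = 13.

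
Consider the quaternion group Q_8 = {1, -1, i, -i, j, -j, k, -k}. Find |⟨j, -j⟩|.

4

|⟨j⟩| = 4 and |⟨-j⟩| = 4, so |H| is a multiple of lcm(4, 4) = 4 and divides |G| = 8.
Closing under the operation: H = {1, -1, j, -j}, so |H| = 4.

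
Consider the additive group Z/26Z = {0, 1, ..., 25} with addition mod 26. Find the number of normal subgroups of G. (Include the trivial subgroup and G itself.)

4

G is abelian, so every subgroup is normal.
G has 4 subgroups in total, hence 4 normal subgroups.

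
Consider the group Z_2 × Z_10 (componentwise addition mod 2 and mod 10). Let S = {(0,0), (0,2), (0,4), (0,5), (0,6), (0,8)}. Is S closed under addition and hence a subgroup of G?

|S| = 6 does not divide |G| = 20, so by Lagrange S is not a subgroup.

No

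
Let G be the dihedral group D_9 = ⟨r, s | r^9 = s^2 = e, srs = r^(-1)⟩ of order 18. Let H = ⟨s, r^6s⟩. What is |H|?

6

|⟨s⟩| = 2 and |⟨r^6s⟩| = 2, so |H| is a multiple of lcm(2, 2) = 2 and divides |G| = 18.
Closing under the operation: H = {e, r^3, r^6, s, r^3s, r^6s}, so |H| = 6.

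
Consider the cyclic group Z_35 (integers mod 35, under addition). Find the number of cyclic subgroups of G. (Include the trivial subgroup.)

4

Group the elements of G by the cyclic subgroup they generate; each cyclic subgroup of order d accounts for φ(d) elements.
Cyclic subgroups by order — order 1: 1; order 5: 1; order 7: 1; order 35: 1.
Total: 4.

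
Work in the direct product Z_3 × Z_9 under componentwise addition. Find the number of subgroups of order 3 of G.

4

|G| = 27 and 3 | 27, so subgroups of order 3 are possible by Lagrange.
The subgroups of order 3 are: {(0,0), (0,3), (0,6)}; {(0,0), (1,0), (2,0)}; {(0,0), (1,3), (2,6)}; {(0,0), (1,6), (2,3)}.
So G has 4 subgroups of order 3.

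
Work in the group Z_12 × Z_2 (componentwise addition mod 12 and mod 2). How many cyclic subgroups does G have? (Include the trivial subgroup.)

12

Each element a generates a cyclic subgroup ⟨a⟩; distinct elements may generate the same one (a cyclic group of order d has φ(d) generators).
Cyclic subgroups by order — order 1: 1; order 2: 3; order 3: 1; order 4: 2; order 6: 3; order 12: 2.
Total: 12.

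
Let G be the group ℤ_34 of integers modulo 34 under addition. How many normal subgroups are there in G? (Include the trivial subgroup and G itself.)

4

G is abelian, so every subgroup is normal.
G has 4 subgroups in total, hence 4 normal subgroups.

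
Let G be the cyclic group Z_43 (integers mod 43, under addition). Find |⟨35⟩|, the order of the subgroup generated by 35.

43

In Z_43, the order of an element a is n/gcd(a, n).
gcd(35, 43) = 1, so |⟨35⟩| = 43/1 = 43.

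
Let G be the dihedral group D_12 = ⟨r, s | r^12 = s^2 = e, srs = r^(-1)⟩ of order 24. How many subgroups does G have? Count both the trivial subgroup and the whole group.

|G| = 24, so by Lagrange every subgroup order divides 24. Divisors: 1, 2, 3, 4, 6, 8, 12, 24.
Subgroups by order — order 1: 1; order 2: 13; order 3: 1; order 4: 7; order 6: 5; order 8: 3; order 12: 3; order 24: 1.
Total: 1 + 13 + 1 + 7 + 5 + 3 + 3 + 1 = 34.

34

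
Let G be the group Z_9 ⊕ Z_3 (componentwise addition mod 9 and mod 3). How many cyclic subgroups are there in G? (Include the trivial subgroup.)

8

A cyclic subgroup of order d is generated by each of its φ(d) elements of order d, so the cyclic subgroups of order d number (#elements of order d)/φ(d).
Cyclic subgroups by order — order 1: 1; order 3: 4; order 9: 3.
Total: 8.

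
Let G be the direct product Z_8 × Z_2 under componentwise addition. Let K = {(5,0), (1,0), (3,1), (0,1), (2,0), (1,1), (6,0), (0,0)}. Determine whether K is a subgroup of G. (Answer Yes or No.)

(1,0) ∈ K but its inverse (7,0) ∉ K, so K is not a subgroup.

No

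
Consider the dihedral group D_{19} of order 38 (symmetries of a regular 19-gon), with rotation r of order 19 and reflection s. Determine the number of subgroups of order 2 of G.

19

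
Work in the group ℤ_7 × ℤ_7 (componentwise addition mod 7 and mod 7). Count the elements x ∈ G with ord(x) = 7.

48

An element (a,b) has order lcm(ord(a), ord(b)); count pairs with lcm equal to 7.
Enumerating gives 48 such elements.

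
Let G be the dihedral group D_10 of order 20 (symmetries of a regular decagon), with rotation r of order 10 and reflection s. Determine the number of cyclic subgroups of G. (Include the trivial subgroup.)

14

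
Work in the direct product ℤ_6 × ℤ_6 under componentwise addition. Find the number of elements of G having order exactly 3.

An element (a,b) has order lcm(ord(a), ord(b)); count pairs with lcm equal to 3.
Enumerating gives 8 such elements.

8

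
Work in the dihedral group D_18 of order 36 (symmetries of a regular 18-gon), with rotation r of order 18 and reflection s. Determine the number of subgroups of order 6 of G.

|G| = 36 and 6 | 36, so subgroups of order 6 are possible by Lagrange.
The subgroups of order 6 are: {e, r^6, r^12, r^4s, r^10s, r^16s}; {e, r^6, r^12, r^5s, r^11s, r^17s}; {e, r^6, r^12, s, r^6s, r^12s}; {e, r^6, r^12, rs, r^7s, r^13s}; … (7 in all).
So G has 7 subgroups of order 6.

7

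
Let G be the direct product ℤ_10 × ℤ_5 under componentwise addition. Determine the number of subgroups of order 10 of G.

|G| = 50 and 10 | 50, so subgroups of order 10 are possible by Lagrange.
The subgroups of order 10 are: {(0,0), (0,1), (0,2), (0,3), (0,4), (5,0), (5,1), (5,2), (5,3), (5,4)}; {(0,0), (1,0), (2,0), (3,0), (4,0), (5,0), (6,0), (7,0), (8,0), (9,0)}; {(0,0), (1,1), (2,2), (3,3), (4,4), (5,0), (6,1), (7,2), (8,3), (9,4)}; {(0,0), (1,2), (2,4), (3,1), (4,3), (5,0), (6,2), (7,4), (8,1), (9,3)}; … (6 in all).
So G has 6 subgroups of order 10.

6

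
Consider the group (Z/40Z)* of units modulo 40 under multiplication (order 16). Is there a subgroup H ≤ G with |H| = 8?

Yes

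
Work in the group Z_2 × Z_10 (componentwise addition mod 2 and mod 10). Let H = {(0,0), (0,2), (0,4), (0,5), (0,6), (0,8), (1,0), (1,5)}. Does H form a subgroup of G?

No

|H| = 8 does not divide |G| = 20, so by Lagrange H is not a subgroup.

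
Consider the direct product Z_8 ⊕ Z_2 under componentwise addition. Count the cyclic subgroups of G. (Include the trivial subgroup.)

8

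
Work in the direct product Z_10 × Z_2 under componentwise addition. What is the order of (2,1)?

10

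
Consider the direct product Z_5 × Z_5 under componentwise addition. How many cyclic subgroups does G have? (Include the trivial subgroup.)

7

A cyclic subgroup of order d is generated by each of its φ(d) elements of order d, so the cyclic subgroups of order d number (#elements of order d)/φ(d).
Cyclic subgroups by order — order 1: 1; order 5: 6.
Total: 7.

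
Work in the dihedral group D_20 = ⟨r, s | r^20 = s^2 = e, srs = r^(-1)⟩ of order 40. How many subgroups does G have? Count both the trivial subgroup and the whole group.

|G| = 40, so by Lagrange every subgroup order divides 40. Divisors: 1, 2, 4, 5, 8, 10, 20, 40.
Subgroups by order — order 1: 1; order 2: 21; order 4: 11; order 5: 1; order 8: 5; order 10: 5; order 20: 3; order 40: 1.
Total: 1 + 21 + 11 + 1 + 5 + 5 + 3 + 1 = 48.

48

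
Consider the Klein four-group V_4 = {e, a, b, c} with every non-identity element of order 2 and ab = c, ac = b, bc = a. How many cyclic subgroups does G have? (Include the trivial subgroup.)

4

Each element a generates a cyclic subgroup ⟨a⟩; distinct elements may generate the same one (a cyclic group of order d has φ(d) generators).
Cyclic subgroups by order — order 1: 1; order 2: 3.
Total: 4.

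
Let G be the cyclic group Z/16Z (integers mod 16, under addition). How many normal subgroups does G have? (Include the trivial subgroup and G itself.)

5

G is abelian, so every subgroup is normal.
G has 5 subgroups in total, hence 5 normal subgroups.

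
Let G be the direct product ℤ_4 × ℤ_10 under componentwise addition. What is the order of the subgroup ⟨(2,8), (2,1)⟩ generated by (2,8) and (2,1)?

|⟨(2,8)⟩| = 10 and |⟨(2,1)⟩| = 10, so |H| is a multiple of lcm(10, 10) = 10 and divides |G| = 40.
Closing under the operation: H = {(0,0), (0,1), (0,2), (0,3), (0,4), (0,5), (0,6), (0,7), (0,8), (0,9), (2,0), (2,1), (2,2), (2,3), (2,4), (2,5), (2,6), (2,7), (2,8), (2,9)}, so |H| = 20.

20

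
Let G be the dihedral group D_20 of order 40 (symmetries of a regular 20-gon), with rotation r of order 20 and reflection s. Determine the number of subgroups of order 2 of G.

21

|G| = 40 and 2 | 40, so subgroups of order 2 are possible by Lagrange.
The subgroups of order 2 are: {e, r^10}; {e, r^10s}; {e, r^11s}; {e, r^12s}; … (21 in all).
So G has 21 subgroups of order 2.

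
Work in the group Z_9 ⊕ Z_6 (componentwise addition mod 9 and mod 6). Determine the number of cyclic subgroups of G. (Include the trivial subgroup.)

16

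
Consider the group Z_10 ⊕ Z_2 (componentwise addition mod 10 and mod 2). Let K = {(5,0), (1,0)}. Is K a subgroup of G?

No

The identity (0,0) ∉ K, so K is not a subgroup.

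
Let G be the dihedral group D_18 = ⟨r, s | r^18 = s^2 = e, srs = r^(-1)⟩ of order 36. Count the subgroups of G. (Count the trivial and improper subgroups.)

45

|G| = 36, so by Lagrange every subgroup order divides 36. Divisors: 1, 2, 3, 4, 6, 9, 12, 18, 36.
Subgroups by order — order 1: 1; order 2: 19; order 3: 1; order 4: 9; order 6: 7; order 9: 1; order 12: 3; order 18: 3; order 36: 1.
Total: 1 + 19 + 1 + 9 + 7 + 1 + 3 + 3 + 1 = 45.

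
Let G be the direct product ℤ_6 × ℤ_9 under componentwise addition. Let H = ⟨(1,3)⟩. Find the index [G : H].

9

|⟨(1,3)⟩| = 6 and |G| = 54.
By Lagrange, [G : H] = |G|/|H| = 54/6 = 9.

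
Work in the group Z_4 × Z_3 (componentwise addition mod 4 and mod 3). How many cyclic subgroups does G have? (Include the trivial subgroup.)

A cyclic subgroup of order d is generated by each of its φ(d) elements of order d, so the cyclic subgroups of order d number (#elements of order d)/φ(d).
Cyclic subgroups by order — order 1: 1; order 2: 1; order 3: 1; order 4: 1; order 6: 1; order 12: 1.
Total: 6.

6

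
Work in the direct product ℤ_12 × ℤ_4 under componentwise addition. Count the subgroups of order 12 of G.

7

|G| = 48 and 12 | 48, so subgroups of order 12 are possible by Lagrange.
The subgroups of order 12 are: {(0,0), (0,1), (0,2), (0,3), (4,0), (4,1), (4,2), (4,3), (8,0), (8,1), (8,2), (8,3)}; {(0,0), (0,2), (2,0), (2,2), (4,0), (4,2), (6,0), (6,2), (8,0), (8,2), (10,0), (10,2)}; {(0,0), (0,2), (2,1), (2,3), (4,0), (4,2), (6,1), (6,3), (8,0), (8,2), (10,1), (10,3)}; {(0,0), (1,0), (2,0), (3,0), (4,0), (5,0), (6,0), (7,0), (8,0), (9,0), (10,0), (11,0)}; … (7 in all).
So G has 7 subgroups of order 12.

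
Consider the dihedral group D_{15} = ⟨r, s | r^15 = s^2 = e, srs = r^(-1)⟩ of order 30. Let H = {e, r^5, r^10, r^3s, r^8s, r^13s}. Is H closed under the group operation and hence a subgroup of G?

|H| = 6 divides |G| = 30, consistent with Lagrange.
H contains the identity, every element's inverse is in H, and H is closed under ·: it is a subgroup.

Yes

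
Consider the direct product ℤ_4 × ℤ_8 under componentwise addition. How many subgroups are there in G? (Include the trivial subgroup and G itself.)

22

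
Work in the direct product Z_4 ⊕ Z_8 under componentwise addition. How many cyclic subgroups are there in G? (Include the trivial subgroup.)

14

A cyclic subgroup of order d is generated by each of its φ(d) elements of order d, so the cyclic subgroups of order d number (#elements of order d)/φ(d).
Cyclic subgroups by order — order 1: 1; order 2: 3; order 4: 6; order 8: 4.
Total: 14.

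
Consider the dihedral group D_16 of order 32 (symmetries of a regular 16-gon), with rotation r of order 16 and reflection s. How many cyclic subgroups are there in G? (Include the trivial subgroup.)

21

Group the elements of G by the cyclic subgroup they generate; each cyclic subgroup of order d accounts for φ(d) elements.
Cyclic subgroups by order — order 1: 1; order 2: 17; order 4: 1; order 8: 1; order 16: 1.
Total: 21.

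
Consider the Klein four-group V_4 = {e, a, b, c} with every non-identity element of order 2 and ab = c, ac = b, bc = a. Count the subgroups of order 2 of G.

3

|G| = 4 and 2 | 4, so subgroups of order 2 are possible by Lagrange.
The subgroups of order 2 are: {e, a}; {e, b}; {e, c}.
So G has 3 subgroups of order 2.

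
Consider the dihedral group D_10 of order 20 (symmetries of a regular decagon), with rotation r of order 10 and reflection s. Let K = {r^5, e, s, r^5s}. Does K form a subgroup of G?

Yes

|K| = 4 divides |G| = 20, consistent with Lagrange.
K contains the identity, every element's inverse is in K, and K is closed under ·: it is a subgroup.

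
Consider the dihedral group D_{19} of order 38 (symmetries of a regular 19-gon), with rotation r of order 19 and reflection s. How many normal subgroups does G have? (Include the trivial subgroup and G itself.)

G has 22 subgroups. Checking conjugation-invariance by order — order 1: 1/1 normal; order 2: 0/19 normal; order 19: 1/1 normal; order 38: 1/1 normal.
Total normal subgroups: 3.

3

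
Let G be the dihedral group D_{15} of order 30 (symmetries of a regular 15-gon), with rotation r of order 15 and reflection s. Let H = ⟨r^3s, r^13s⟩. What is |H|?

|⟨r^3s⟩| = 2 and |⟨r^13s⟩| = 2, so |H| is a multiple of lcm(2, 2) = 2 and divides |G| = 30.
Closing under the operation: H = {e, r^5, r^10, r^3s, r^8s, r^13s}, so |H| = 6.

6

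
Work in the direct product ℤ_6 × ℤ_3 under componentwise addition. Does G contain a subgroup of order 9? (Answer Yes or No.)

9 | 18. A subgroup of order 9 is {(0,0), (0,1), (0,2), (2,0), (2,1), (2,2), (4,0), (4,1), (4,2)}.

Yes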